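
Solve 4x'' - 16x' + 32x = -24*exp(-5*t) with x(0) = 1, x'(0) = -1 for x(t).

x = -6*exp(-5*t)/53 - 201*exp(2*t)*sin(2*t)/106 + 59*cos(2*t)*exp(2*t)/53

Divide through by 4: x'' - 4x' + 8x = -6*exp(-5*t).
Characteristic equation r² - 4r + 8 = 0 has discriminant (-4)² - 4·(8) = -16 < 0, so r = 2 ± 2i.
Hence x_h = C1*cos(2*t)*exp(2*t) + C2*exp(2*t)*sin(2*t).
Try x_p = A*exp(-5*t). Substituting into the equation and dividing by exp(-5*t) gives A = -6/53, so x_p = -6*exp(-5*t)/53.
General solution: x = -6*exp(-5*t)/53 + C1*cos(2*t)*exp(2*t) + C2*exp(2*t)*sin(2*t).
Apply the initial conditions: x(0) = -6/53 + C1 = 1 and x'(0) = 30/53 + 2*C1 + 2*C2 = -1. Solving gives C1 = 59/53, C2 = -201/106.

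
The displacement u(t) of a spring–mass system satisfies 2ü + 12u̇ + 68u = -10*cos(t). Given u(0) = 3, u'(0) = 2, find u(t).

u = -11*cos(t)/75 - 2*sin(t)/75 + 172*exp(-3*t)*sin(5*t)/75 + 236*cos(5*t)*exp(-3*t)/75

Divide through by 2: u'' + 6u' + 34u = -5*cos(t).
Characteristic equation r² + 6r + 34 = 0 has discriminant (6)² - 4·(34) = -100 < 0, so r = -3 ± 5i.
Hence u_h = C1*cos(5*t)*exp(-3*t) + C2*exp(-3*t)*sin(5*t).
Try u_p = A*cos(t) + B*sin(t). Substituting and equating the coefficients of cos(t) and sin(t) gives A = -11/75, B = -2/75, so u_p = -11*cos(t)/75 - 2*sin(t)/75.
General solution: u = -11*cos(t)/75 - 2*sin(t)/75 + C1*cos(5*t)*exp(-3*t) + C2*exp(-3*t)*sin(5*t).
Apply the initial conditions: u(0) = -11/75 + C1 = 3 and u'(0) = -2/75 - 3*C1 + 5*C2 = 2. Solving gives C1 = 236/75, C2 = 172/75.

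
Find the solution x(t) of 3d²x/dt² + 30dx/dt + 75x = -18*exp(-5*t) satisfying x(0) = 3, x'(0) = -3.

x = 3*exp(-5*t) - 3*t**2*exp(-5*t) + 12*t*exp(-5*t)

Divide through by 3: x'' + 10x' + 25x = -6*exp(-5*t).
Characteristic equation r² + 10r + 25 = 0 has discriminant (10)² - 4·(25) = 0, so r = -5 is a repeated root.
Hence x_h = (C1 + C2*t)*exp(-5*t).
Since exp(-5*t) solves the homogeneous equation (r = -5 is a root of multiplicity 2), multiply the trial by t^2. Try x_p = A*t^2*exp(-5*t). Substituting into the equation and dividing by exp(-5*t) gives A = -3, so x_p = -3*t^2*exp(-5*t).
General solution: x = C1*exp(-5*t) - 3*t^2*exp(-5*t) + C2*t*exp(-5*t).
Apply the initial conditions: x(0) = C1 = 3 and x'(0) = C2 - 5*C1 = -3. Solving gives C1 = 3, C2 = 12.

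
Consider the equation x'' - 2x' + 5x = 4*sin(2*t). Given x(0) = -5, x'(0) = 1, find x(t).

Characteristic equation r² - 2r + 5 = 0 has discriminant (-2)² - 4·(5) = -16 < 0, so r = 1 ± 2i.
Hence x_h = C1*cos(2*t)*exp(t) + C2*exp(t)*sin(2*t).
Try x_p = A*cos(2*t) + B*sin(2*t). Substituting and equating the coefficients of cos(2t) and sin(2t) gives A = 16/17, B = 4/17, so x_p = 4*sin(2*t)/17 + 16*cos(2*t)/17.
General solution: x = 4*sin(2*t)/17 + 16*cos(2*t)/17 + C1*cos(2*t)*exp(t) + C2*exp(t)*sin(2*t).
Apply the initial conditions: x(0) = 16/17 + C1 = -5 and x'(0) = 8/17 + C1 + 2*C2 = 1. Solving gives C1 = -101/17, C2 = 55/17.

x = 4*sin(2*t)/17 + 16*cos(2*t)/17 - 101*cos(2*t)*exp(t)/17 + 55*exp(t)*sin(2*t)/17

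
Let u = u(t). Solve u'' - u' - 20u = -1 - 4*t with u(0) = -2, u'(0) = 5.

u = 1/25 - 28*exp(5*t)/75 - 5*exp(-4*t)/3 + t/5

Characteristic equation r² - r - 20 = 0 factors as (r + 4)(r - 5) = 0, so r = -4, 5.
Hence u_h = C1*exp(-4*t) + C2*exp(5*t).
For the particular solution try u_p = A0 + A1*t. Substituting and matching coefficients of each power of t gives A0 = 1/25, A1 = 1/5, so u_p = 1/25 + t/5.
General solution: u = 1/25 + t/5 + C1*exp(-4*t) + C2*exp(5*t).
Apply the initial conditions: u(0) = 1/25 + C1 + C2 = -2 and u'(0) = 1/5 - 4*C1 + 5*C2 = 5. Solving gives C1 = -5/3, C2 = -28/75.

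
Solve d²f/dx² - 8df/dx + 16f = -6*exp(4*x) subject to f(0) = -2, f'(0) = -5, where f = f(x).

Characteristic equation r² - 8r + 16 = 0 has discriminant (-8)² - 4·(16) = 0, so r = 4 is a repeated root.
Hence f_h = (C1 + C2*x)*exp(4*x).
Since exp(4*x) solves the homogeneous equation (r = 4 is a root of multiplicity 2), multiply the trial by x^2. Try f_p = A*x^2*exp(4*x). Substituting into the equation and dividing by exp(4*x) gives A = -3, so f_p = -3*x^2*exp(4*x).
General solution: f = C1*exp(4*x) - 3*x^2*exp(4*x) + C2*x*exp(4*x).
Apply the initial conditions: f(0) = C1 = -2 and f'(0) = C2 + 4*C1 = -5. Solving gives C1 = -2, C2 = 3.

f = -2*exp(4*x) - 3*x**2*exp(4*x) + 3*x*exp(4*x)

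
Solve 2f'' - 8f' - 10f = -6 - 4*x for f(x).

Divide through by 2: f'' - 4f' - 5f = -3 - 2*x.
Characteristic equation r² - 4r - 5 = 0 factors as (r + 1)(r - 5) = 0, so r = -1, 5.
Hence f_h = C1*exp(-x) + C2*exp(5*x).
For the particular solution try f_p = A0 + A1*x. Substituting and matching coefficients of each power of x gives A0 = 7/25, A1 = 2/5, so f_p = 7/25 + 2*x/5.

f = 7/25 + 2*x/5 + C1*exp(-x) + C2*exp(5*x)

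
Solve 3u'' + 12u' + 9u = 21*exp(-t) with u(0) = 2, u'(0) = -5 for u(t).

Divide through by 3: u'' + 4u' + 3u = 7*exp(-t).
Characteristic equation r² + 4r + 3 = 0 factors as (r + 3)(r + 1) = 0, so r = -3, -1.
Hence u_h = C1*exp(-3*t) + C2*exp(-t).
Since exp(-t) solves the homogeneous equation (r = -1 is a root of multiplicity 1), multiply the trial by t. Try u_p = A*t*exp(-t). Substituting into the equation and dividing by exp(-t) gives A = 7/2, so u_p = 7*t*exp(-t)/2.
General solution: u = C1*exp(-3*t) + C2*exp(-t) + 7*t*exp(-t)/2.
Apply the initial conditions: u(0) = C1 + C2 = 2 and u'(0) = 7/2 - C2 - 3*C1 = -5. Solving gives C1 = 13/4, C2 = -5/4.

u = -5*exp(-t)/4 + 13*exp(-3*t)/4 + 7*t*exp(-t)/2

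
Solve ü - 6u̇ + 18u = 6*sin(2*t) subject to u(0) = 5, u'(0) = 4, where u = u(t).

Characteristic equation r² - 6r + 18 = 0 has discriminant (-6)² - 4·(18) = -36 < 0, so r = 3 ± 3i.
Hence u_h = C1*cos(3*t)*exp(3*t) + C2*exp(3*t)*sin(3*t).
Try u_p = A*cos(2*t) + B*sin(2*t). Substituting and equating the coefficients of cos(2t) and sin(2t) gives A = 18/85, B = 21/85, so u_p = 18*cos(2*t)/85 + 21*sin(2*t)/85.
General solution: u = 18*cos(2*t)/85 + 21*sin(2*t)/85 + C1*cos(3*t)*exp(3*t) + C2*exp(3*t)*sin(3*t).
Apply the initial conditions: u(0) = 18/85 + C1 = 5 and u'(0) = 42/85 + 3*C1 + 3*C2 = 4. Solving gives C1 = 407/85, C2 = -923/255.

u = 18*cos(2*t)/85 + 21*sin(2*t)/85 - 923*exp(3*t)*sin(3*t)/255 + 407*cos(3*t)*exp(3*t)/85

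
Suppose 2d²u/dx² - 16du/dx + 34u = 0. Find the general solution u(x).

Divide through by 2: u'' - 8u' + 17u = 0.
Characteristic equation r² - 8r + 17 = 0 has discriminant (-8)² - 4·(17) = -4 < 0, so r = 4 ± i.
Hence u_h = C1*cos(x)*exp(4*x) + C2*exp(4*x)*sin(x).

u = C1*cos(x)*exp(4*x) + C2*exp(4*x)*sin(x)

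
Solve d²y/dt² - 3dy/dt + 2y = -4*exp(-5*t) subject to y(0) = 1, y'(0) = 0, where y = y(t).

Characteristic equation r² - 3r + 2 = 0 factors as (r - 2)(r - 1) = 0, so r = 2, 1.
Hence y_h = C1*exp(2*t) + C2*exp(t).
Try y_p = A*exp(-5*t). Substituting into the equation and dividing by exp(-5*t) gives A = -2/21, so y_p = -2*exp(-5*t)/21.
General solution: y = -2*exp(-5*t)/21 + C1*exp(2*t) + C2*exp(t).
Apply the initial conditions: y(0) = -2/21 + C1 + C2 = 1 and y'(0) = 10/21 + C2 + 2*C1 = 0. Solving gives C1 = -11/7, C2 = 8/3.

y = -11*exp(2*t)/7 - 2*exp(-5*t)/21 + 8*exp(t)/3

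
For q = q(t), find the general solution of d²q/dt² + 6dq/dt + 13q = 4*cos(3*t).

q = 4*cos(3*t)/85 + 18*sin(3*t)/85 + C1*cos(2*t)*exp(-3*t) + C2*exp(-3*t)*sin(2*t)

Characteristic equation r² + 6r + 13 = 0 has discriminant (6)² - 4·(13) = -16 < 0, so r = -3 ± 2i.
Hence q_h = C1*cos(2*t)*exp(-3*t) + C2*exp(-3*t)*sin(2*t).
Try q_p = A*cos(3*t) + B*sin(3*t). Substituting and equating the coefficients of cos(3t) and sin(3t) gives A = 4/85, B = 18/85, so q_p = 4*cos(3*t)/85 + 18*sin(3*t)/85.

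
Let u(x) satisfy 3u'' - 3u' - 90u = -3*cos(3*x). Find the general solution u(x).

u = sin(3*x)/510 + 13*cos(3*x)/510 + C1*exp(6*x) + C2*exp(-5*x)

Divide through by 3: u'' - u' - 30u = -cos(3*x).
Characteristic equation r² - r - 30 = 0 factors as (r - 6)(r + 5) = 0, so r = 6, -5.
Hence u_h = C1*exp(6*x) + C2*exp(-5*x).
Try u_p = A*cos(3*x) + B*sin(3*x). Substituting and equating the coefficients of cos(3x) and sin(3x) gives A = 13/510, B = 1/510, so u_p = sin(3*x)/510 + 13*cos(3*x)/510.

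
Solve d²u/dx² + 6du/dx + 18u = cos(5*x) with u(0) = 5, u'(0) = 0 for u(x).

u = -7*cos(5*x)/949 + 30*sin(5*x)/949 + 4702*exp(-3*x)*sin(3*x)/949 + 4752*cos(3*x)*exp(-3*x)/949

Characteristic equation r² + 6r + 18 = 0 has discriminant (6)² - 4·(18) = -36 < 0, so r = -3 ± 3i.
Hence u_h = C1*cos(3*x)*exp(-3*x) + C2*exp(-3*x)*sin(3*x).
Try u_p = A*cos(5*x) + B*sin(5*x). Substituting and equating the coefficients of cos(5x) and sin(5x) gives A = -7/949, B = 30/949, so u_p = -7*cos(5*x)/949 + 30*sin(5*x)/949.
General solution: u = -7*cos(5*x)/949 + 30*sin(5*x)/949 + C1*cos(3*x)*exp(-3*x) + C2*exp(-3*x)*sin(3*x).
Apply the initial conditions: u(0) = -7/949 + C1 = 5 and u'(0) = 150/949 - 3*C1 + 3*C2 = 0. Solving gives C1 = 4752/949, C2 = 4702/949.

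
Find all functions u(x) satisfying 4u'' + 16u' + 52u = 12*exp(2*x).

Divide through by 4: u'' + 4u' + 13u = 3*exp(2*x).
Characteristic equation r² + 4r + 13 = 0 has discriminant (4)² - 4·(13) = -36 < 0, so r = -2 ± 3i.
Hence u_h = C1*cos(3*x)*exp(-2*x) + C2*exp(-2*x)*sin(3*x).
Try u_p = A*exp(2*x). Substituting into the equation and dividing by exp(2*x) gives A = 3/25, so u_p = 3*exp(2*x)/25.

u = 3*exp(2*x)/25 + C1*cos(3*x)*exp(-2*x) + C2*exp(-2*x)*sin(3*x)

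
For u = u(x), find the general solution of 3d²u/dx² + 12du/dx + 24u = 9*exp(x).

Divide through by 3: u'' + 4u' + 8u = 3*exp(x).
Characteristic equation r² + 4r + 8 = 0 has discriminant (4)² - 4·(8) = -16 < 0, so r = -2 ± 2i.
Hence u_h = C1*cos(2*x)*exp(-2*x) + C2*exp(-2*x)*sin(2*x).
Try u_p = A*exp(x). Substituting into the equation and dividing by exp(x) gives A = 3/13, so u_p = 3*exp(x)/13.

u = 3*exp(x)/13 + C1*cos(2*x)*exp(-2*x) + C2*exp(-2*x)*sin(2*x)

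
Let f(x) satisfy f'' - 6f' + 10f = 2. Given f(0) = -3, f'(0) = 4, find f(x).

f = 1/5 - 16*cos(x)*exp(3*x)/5 + 68*exp(3*x)*sin(x)/5

Characteristic equation r² - 6r + 10 = 0 has discriminant (-6)² - 4·(10) = -4 < 0, so r = 3 ± i.
Hence f_h = C1*cos(x)*exp(3*x) + C2*exp(3*x)*sin(x).
For the particular solution try f_p = A0. Substituting and matching coefficients of each power of x gives A0 = 1/5, so f_p = 1/5.
General solution: f = 1/5 + C1*cos(x)*exp(3*x) + C2*exp(3*x)*sin(x).
Apply the initial conditions: f(0) = 1/5 + C1 = -3 and f'(0) = C2 + 3*C1 = 4. Solving gives C1 = -16/5, C2 = 68/5.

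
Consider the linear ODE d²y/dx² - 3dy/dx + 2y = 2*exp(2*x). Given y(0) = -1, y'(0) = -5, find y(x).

y = -6*exp(2*x) + 5*exp(x) + 2*x*exp(2*x)

Characteristic equation r² - 3r + 2 = 0 factors as (r - 2)(r - 1) = 0, so r = 2, 1.
Hence y_h = C1*exp(2*x) + C2*exp(x).
Since exp(2*x) solves the homogeneous equation (r = 2 is a root of multiplicity 1), multiply the trial by x. Try y_p = A*x*exp(2*x). Substituting into the equation and dividing by exp(2*x) gives A = 2, so y_p = 2*x*exp(2*x).
General solution: y = C1*exp(2*x) + C2*exp(x) + 2*x*exp(2*x).
Apply the initial conditions: y(0) = C1 + C2 = -1 and y'(0) = 2 + C2 + 2*C1 = -5. Solving gives C1 = -6, C2 = 5.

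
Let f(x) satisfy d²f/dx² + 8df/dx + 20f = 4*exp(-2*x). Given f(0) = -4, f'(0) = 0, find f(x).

f = exp(-2*x)/2 - 17*exp(-4*x)*sin(2*x)/2 - 9*cos(2*x)*exp(-4*x)/2

Characteristic equation r² + 8r + 20 = 0 has discriminant (8)² - 4·(20) = -16 < 0, so r = -4 ± 2i.
Hence f_h = C1*cos(2*x)*exp(-4*x) + C2*exp(-4*x)*sin(2*x).
Try f_p = A*exp(-2*x). Substituting into the equation and dividing by exp(-2*x) gives A = 1/2, so f_p = exp(-2*x)/2.
General solution: f = exp(-2*x)/2 + C1*cos(2*x)*exp(-4*x) + C2*exp(-4*x)*sin(2*x).
Apply the initial conditions: f(0) = 1/2 + C1 = -4 and f'(0) = -1 - 4*C1 + 2*C2 = 0. Solving gives C1 = -9/2, C2 = -17/2.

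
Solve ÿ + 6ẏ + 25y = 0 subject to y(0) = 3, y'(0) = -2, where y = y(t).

Characteristic equation r² + 6r + 25 = 0 has discriminant (6)² - 4·(25) = -64 < 0, so r = -3 ± 4i.
Hence y_h = C1*cos(4*t)*exp(-3*t) + C2*exp(-3*t)*sin(4*t).
Apply the initial conditions: y(0) = C1 = 3 and y'(0) = -3*C1 + 4*C2 = -2. Solving gives C1 = 3, C2 = 7/4.

y = 3*cos(4*t)*exp(-3*t) + 7*exp(-3*t)*sin(4*t)/4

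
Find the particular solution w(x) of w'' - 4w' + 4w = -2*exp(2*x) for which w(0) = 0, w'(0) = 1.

w = x*exp(2*x) - x**2*exp(2*x)

Characteristic equation r² - 4r + 4 = 0 has discriminant (-4)² - 4·(4) = 0, so r = 2 is a repeated root.
Hence w_h = (C1 + C2*x)*exp(2*x).
Since exp(2*x) solves the homogeneous equation (r = 2 is a root of multiplicity 2), multiply the trial by x^2. Try w_p = A*x^2*exp(2*x). Substituting into the equation and dividing by exp(2*x) gives A = -1, so w_p = -x^2*exp(2*x).
General solution: w = C1*exp(2*x) - x^2*exp(2*x) + C2*x*exp(2*x).
Apply the initial conditions: w(0) = C1 = 0 and w'(0) = C2 + 2*C1 = 1. Solving gives C1 = 0, C2 = 1.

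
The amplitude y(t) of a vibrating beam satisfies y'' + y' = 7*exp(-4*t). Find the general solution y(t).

Characteristic equation r² + r = 0 factors as (r + 1)r = 0, so r = -1, 0.
Hence y_h = C1*exp(-t) + C2.
Try y_p = A*exp(-4*t). Substituting into the equation and dividing by exp(-4*t) gives A = 7/12, so y_p = 7*exp(-4*t)/12.

y = C2 + 7*exp(-4*t)/12 + C1*exp(-t)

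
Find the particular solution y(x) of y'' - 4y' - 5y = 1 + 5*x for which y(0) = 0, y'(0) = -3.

y = 3/5 - x - 13*exp(5*x)/30 - exp(-x)/6

Characteristic equation r² - 4r - 5 = 0 factors as (r + 1)(r - 5) = 0, so r = -1, 5.
Hence y_h = C1*exp(-x) + C2*exp(5*x).
For the particular solution try y_p = A0 + A1*x. Substituting and matching coefficients of each power of x gives A0 = 3/5, A1 = -1, so y_p = 3/5 - x.
General solution: y = 3/5 - x + C1*exp(-x) + C2*exp(5*x).
Apply the initial conditions: y(0) = 3/5 + C1 + C2 = 0 and y'(0) = -1 - C1 + 5*C2 = -3. Solving gives C1 = -1/6, C2 = -13/30.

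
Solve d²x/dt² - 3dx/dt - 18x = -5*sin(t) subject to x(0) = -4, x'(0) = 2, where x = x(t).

Characteristic equation r² - 3r - 18 = 0 factors as (r + 3)(r - 6) = 0, so r = -3, 6.
Hence x_h = C1*exp(-3*t) + C2*exp(6*t).
Try x_p = A*cos(t) + B*sin(t). Substituting and equating the coefficients of cos(t) and sin(t) gives A = -3/74, B = 19/74, so x_p = -3*cos(t)/74 + 19*sin(t)/74.
General solution: x = -3*cos(t)/74 + 19*sin(t)/74 + C1*exp(-3*t) + C2*exp(6*t).
Apply the initial conditions: x(0) = -3/74 + C1 + C2 = -4 and x'(0) = 19/74 - 3*C1 + 6*C2 = 2. Solving gives C1 = -17/6, C2 = -125/111.

x = -125*exp(6*t)/111 - 17*exp(-3*t)/6 - 3*cos(t)/74 + 19*sin(t)/74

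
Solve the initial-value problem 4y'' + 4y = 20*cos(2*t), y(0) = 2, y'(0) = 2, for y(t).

Divide through by 4: y'' + y = 5*cos(2*t).
Characteristic equation r² + 1 = 0 has discriminant (0)² - 4·(1) = -4 < 0, so r = ± i.
Hence y_h = C1*cos(t) + C2*sin(t).
Try y_p = A*cos(2*t) + B*sin(2*t). Substituting and equating the coefficients of cos(2t) and sin(2t) gives A = -5/3, B = 0, so y_p = -5*cos(2*t)/3.
General solution: y = -5*cos(2*t)/3 + C1*cos(t) + C2*sin(t).
Apply the initial conditions: y(0) = -5/3 + C1 = 2 and y'(0) = C2 = 2. Solving gives C1 = 11/3, C2 = 2.

y = 2*sin(t) - 5*cos(2*t)/3 + 11*cos(t)/3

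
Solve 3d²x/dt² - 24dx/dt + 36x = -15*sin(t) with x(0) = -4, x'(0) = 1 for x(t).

x = -6*exp(2*t) - 11*sin(t)/37 - 8*cos(t)/37 + 82*exp(6*t)/37

Divide through by 3: x'' - 8x' + 12x = -5*sin(t).
Characteristic equation r² - 8r + 12 = 0 factors as (r - 2)(r - 6) = 0, so r = 2, 6.
Hence x_h = C1*exp(2*t) + C2*exp(6*t).
Try x_p = A*cos(t) + B*sin(t). Substituting and equating the coefficients of cos(t) and sin(t) gives A = -8/37, B = -11/37, so x_p = -11*sin(t)/37 - 8*cos(t)/37.
General solution: x = -11*sin(t)/37 - 8*cos(t)/37 + C1*exp(2*t) + C2*exp(6*t).
Apply the initial conditions: x(0) = -8/37 + C1 + C2 = -4 and x'(0) = -11/37 + 2*C1 + 6*C2 = 1. Solving gives C1 = -6, C2 = 82/37.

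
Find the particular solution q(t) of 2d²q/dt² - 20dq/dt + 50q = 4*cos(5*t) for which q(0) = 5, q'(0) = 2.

q = 5*exp(5*t) - sin(5*t)/25 - 114*t*exp(5*t)/5

Divide through by 2: q'' - 10q' + 25q = 2*cos(5*t).
Characteristic equation r² - 10r + 25 = 0 has discriminant (-10)² - 4·(25) = 0, so r = 5 is a repeated root.
Hence q_h = (C1 + C2*t)*exp(5*t).
Try q_p = A*cos(5*t) + B*sin(5*t). Substituting and equating the coefficients of cos(5t) and sin(5t) gives A = 0, B = -1/25, so q_p = -sin(5*t)/25.
General solution: q = -sin(5*t)/25 + C1*exp(5*t) + C2*t*exp(5*t).
Apply the initial conditions: q(0) = C1 = 5 and q'(0) = -1/5 + C2 + 5*C1 = 2. Solving gives C1 = 5, C2 = -114/5.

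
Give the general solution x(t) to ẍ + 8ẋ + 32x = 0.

x = C1*cos(4*t)*exp(-4*t) + C2*exp(-4*t)*sin(4*t)

Characteristic equation r² + 8r + 32 = 0 has discriminant (8)² - 4·(32) = -64 < 0, so r = -4 ± 4i.
Hence x_h = C1*cos(4*t)*exp(-4*t) + C2*exp(-4*t)*sin(4*t).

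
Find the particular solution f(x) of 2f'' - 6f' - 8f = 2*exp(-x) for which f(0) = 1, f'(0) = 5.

f = -6*exp(-x)/25 + 31*exp(4*x)/25 - x*exp(-x)/5

Divide through by 2: f'' - 3f' - 4f = exp(-x).
Characteristic equation r² - 3r - 4 = 0 factors as (r + 1)(r - 4) = 0, so r = -1, 4.
Hence f_h = C1*exp(-x) + C2*exp(4*x).
Since exp(-x) solves the homogeneous equation (r = -1 is a root of multiplicity 1), multiply the trial by x. Try f_p = A*x*exp(-x). Substituting into the equation and dividing by exp(-x) gives A = -1/5, so f_p = -x*exp(-x)/5.
General solution: f = C1*exp(-x) + C2*exp(4*x) - x*exp(-x)/5.
Apply the initial conditions: f(0) = C1 + C2 = 1 and f'(0) = -1/5 - C1 + 4*C2 = 5. Solving gives C1 = -6/25, C2 = 31/25.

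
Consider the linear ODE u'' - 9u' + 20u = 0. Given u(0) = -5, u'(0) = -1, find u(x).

Characteristic equation r² - 9r + 20 = 0 factors as (r - 4)(r - 5) = 0, so r = 4, 5.
Hence u_h = C1*exp(4*x) + C2*exp(5*x).
Apply the initial conditions: u(0) = C1 + C2 = -5 and u'(0) = 4*C1 + 5*C2 = -1. Solving gives C1 = -24, C2 = 19.

u = -24*exp(4*x) + 19*exp(5*x)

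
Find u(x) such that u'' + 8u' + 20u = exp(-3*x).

u = exp(-3*x)/5 + C1*cos(2*x)*exp(-4*x) + C2*exp(-4*x)*sin(2*x)

Characteristic equation r² + 8r + 20 = 0 has discriminant (8)² - 4·(20) = -16 < 0, so r = -4 ± 2i.
Hence u_h = C1*cos(2*x)*exp(-4*x) + C2*exp(-4*x)*sin(2*x).
Try u_p = A*exp(-3*x). Substituting into the equation and dividing by exp(-3*x) gives A = 1/5, so u_p = exp(-3*x)/5.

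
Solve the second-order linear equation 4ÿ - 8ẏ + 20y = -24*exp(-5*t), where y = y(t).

Divide through by 4: y'' - 2y' + 5y = -6*exp(-5*t).
Characteristic equation r² - 2r + 5 = 0 has discriminant (-2)² - 4·(5) = -16 < 0, so r = 1 ± 2i.
Hence y_h = C1*cos(2*t)*exp(t) + C2*exp(t)*sin(2*t).
Try y_p = A*exp(-5*t). Substituting into the equation and dividing by exp(-5*t) gives A = -3/20, so y_p = -3*exp(-5*t)/20.

y = -3*exp(-5*t)/20 + C1*cos(2*t)*exp(t) + C2*exp(t)*sin(2*t)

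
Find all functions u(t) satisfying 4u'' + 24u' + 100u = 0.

u = C1*cos(4*t)*exp(-3*t) + C2*exp(-3*t)*sin(4*t)

Divide through by 4: u'' + 6u' + 25u = 0.
Characteristic equation r² + 6r + 25 = 0 has discriminant (6)² - 4·(25) = -64 < 0, so r = -3 ± 4i.
Hence u_h = C1*cos(4*t)*exp(-3*t) + C2*exp(-3*t)*sin(4*t).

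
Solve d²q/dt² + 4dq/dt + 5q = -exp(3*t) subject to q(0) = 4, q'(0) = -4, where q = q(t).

q = -exp(3*t)/26 + 105*cos(t)*exp(-2*t)/26 + 109*exp(-2*t)*sin(t)/26

Characteristic equation r² + 4r + 5 = 0 has discriminant (4)² - 4·(5) = -4 < 0, so r = -2 ± i.
Hence q_h = C1*cos(t)*exp(-2*t) + C2*exp(-2*t)*sin(t).
Try q_p = A*exp(3*t). Substituting into the equation and dividing by exp(3*t) gives A = -1/26, so q_p = -exp(3*t)/26.
General solution: q = -exp(3*t)/26 + C1*cos(t)*exp(-2*t) + C2*exp(-2*t)*sin(t).
Apply the initial conditions: q(0) = -1/26 + C1 = 4 and q'(0) = -3/26 + C2 - 2*C1 = -4. Solving gives C1 = 105/26, C2 = 109/26.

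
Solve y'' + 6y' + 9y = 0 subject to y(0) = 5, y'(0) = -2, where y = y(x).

Characteristic equation r² + 6r + 9 = 0 has discriminant (6)² - 4·(9) = 0, so r = -3 is a repeated root.
Hence y_h = (C1 + C2*x)*exp(-3*x).
Apply the initial conditions: y(0) = C1 = 5 and y'(0) = C2 - 3*C1 = -2. Solving gives C1 = 5, C2 = 13.

y = 5*exp(-3*x) + 13*x*exp(-3*x)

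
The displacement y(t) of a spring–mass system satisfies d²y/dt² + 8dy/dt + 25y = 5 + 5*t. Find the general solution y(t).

Characteristic equation r² + 8r + 25 = 0 has discriminant (8)² - 4·(25) = -36 < 0, so r = -4 ± 3i.
Hence y_h = C1*cos(3*t)*exp(-4*t) + C2*exp(-4*t)*sin(3*t).
For the particular solution try y_p = A0 + A1*t. Substituting and matching coefficients of each power of t gives A0 = 17/125, A1 = 1/5, so y_p = 17/125 + t/5.

y = 17/125 + t/5 + C1*cos(3*t)*exp(-4*t) + C2*exp(-4*t)*sin(3*t)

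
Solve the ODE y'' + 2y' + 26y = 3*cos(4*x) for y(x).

y = 6*sin(4*x)/41 + 15*cos(4*x)/82 + C1*cos(5*x)*exp(-x) + C2*exp(-x)*sin(5*x)

Characteristic equation r² + 2r + 26 = 0 has discriminant (2)² - 4·(26) = -100 < 0, so r = -1 ± 5i.
Hence y_h = C1*cos(5*x)*exp(-x) + C2*exp(-x)*sin(5*x).
Try y_p = A*cos(4*x) + B*sin(4*x). Substituting and equating the coefficients of cos(4x) and sin(4x) gives A = 15/82, B = 6/41, so y_p = 6*sin(4*x)/41 + 15*cos(4*x)/82.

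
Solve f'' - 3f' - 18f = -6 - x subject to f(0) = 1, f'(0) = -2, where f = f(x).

f = 35/108 - exp(6*x)/324 + x/18 + 55*exp(-3*x)/81

Characteristic equation r² - 3r - 18 = 0 factors as (r - 6)(r + 3) = 0, so r = 6, -3.
Hence f_h = C1*exp(6*x) + C2*exp(-3*x).
For the particular solution try f_p = A0 + A1*x. Substituting and matching coefficients of each power of x gives A0 = 35/108, A1 = 1/18, so f_p = 35/108 + x/18.
General solution: f = 35/108 + x/18 + C1*exp(6*x) + C2*exp(-3*x).
Apply the initial conditions: f(0) = 35/108 + C1 + C2 = 1 and f'(0) = 1/18 - 3*C2 + 6*C1 = -2. Solving gives C1 = -1/324, C2 = 55/81.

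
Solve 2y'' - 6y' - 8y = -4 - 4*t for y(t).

Divide through by 2: y'' - 3y' - 4y = -2 - 2*t.
Characteristic equation r² - 3r - 4 = 0 factors as (r - 4)(r + 1) = 0, so r = 4, -1.
Hence y_h = C1*exp(4*t) + C2*exp(-t).
For the particular solution try y_p = A0 + A1*t. Substituting and matching coefficients of each power of t gives A0 = 1/8, A1 = 1/2, so y_p = 1/8 + t/2.

y = 1/8 + t/2 + C1*exp(4*t) + C2*exp(-t)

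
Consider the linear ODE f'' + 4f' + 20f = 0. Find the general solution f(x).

f = C1*cos(4*x)*exp(-2*x) + C2*exp(-2*x)*sin(4*x)

Characteristic equation r² + 4r + 20 = 0 has discriminant (4)² - 4·(20) = -64 < 0, so r = -2 ± 4i.
Hence f_h = C1*cos(4*x)*exp(-2*x) + C2*exp(-2*x)*sin(4*x).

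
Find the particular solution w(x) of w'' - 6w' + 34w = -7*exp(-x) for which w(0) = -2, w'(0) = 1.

Characteristic equation r² - 6r + 34 = 0 has discriminant (-6)² - 4·(34) = -100 < 0, so r = 3 ± 5i.
Hence w_h = C1*cos(5*x)*exp(3*x) + C2*exp(3*x)*sin(5*x).
Try w_p = A*exp(-x). Substituting into the equation and dividing by exp(-x) gives A = -7/41, so w_p = -7*exp(-x)/41.
General solution: w = -7*exp(-x)/41 + C1*cos(5*x)*exp(3*x) + C2*exp(3*x)*sin(5*x).
Apply the initial conditions: w(0) = -7/41 + C1 = -2 and w'(0) = 7/41 + 3*C1 + 5*C2 = 1. Solving gives C1 = -75/41, C2 = 259/205.

w = -7*exp(-x)/41 - 75*cos(5*x)*exp(3*x)/41 + 259*exp(3*x)*sin(5*x)/205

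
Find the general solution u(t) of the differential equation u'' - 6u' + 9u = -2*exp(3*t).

u = C1*exp(3*t) - t**2*exp(3*t) + C2*t*exp(3*t)

Characteristic equation r² - 6r + 9 = 0 has discriminant (-6)² - 4·(9) = 0, so r = 3 is a repeated root.
Hence u_h = (C1 + C2*t)*exp(3*t).
Since exp(3*t) solves the homogeneous equation (r = 3 is a root of multiplicity 2), multiply the trial by t^2. Try u_p = A*t^2*exp(3*t). Substituting into the equation and dividing by exp(3*t) gives A = -1, so u_p = -t^2*exp(3*t).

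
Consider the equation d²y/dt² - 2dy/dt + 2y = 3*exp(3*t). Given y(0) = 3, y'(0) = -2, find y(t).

y = 3*exp(3*t)/5 - 31*exp(t)*sin(t)/5 + 12*cos(t)*exp(t)/5

Characteristic equation r² - 2r + 2 = 0 has discriminant (-2)² - 4·(2) = -4 < 0, so r = 1 ± i.
Hence y_h = C1*cos(t)*exp(t) + C2*exp(t)*sin(t).
Try y_p = A*exp(3*t). Substituting into the equation and dividing by exp(3*t) gives A = 3/5, so y_p = 3*exp(3*t)/5.
General solution: y = 3*exp(3*t)/5 + C1*cos(t)*exp(t) + C2*exp(t)*sin(t).
Apply the initial conditions: y(0) = 3/5 + C1 = 3 and y'(0) = 9/5 + C1 + C2 = -2. Solving gives C1 = 12/5, C2 = -31/5.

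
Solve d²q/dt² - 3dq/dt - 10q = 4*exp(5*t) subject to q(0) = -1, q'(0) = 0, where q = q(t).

q = -31*exp(-2*t)/49 - 18*exp(5*t)/49 + 4*t*exp(5*t)/7

Characteristic equation r² - 3r - 10 = 0 factors as (r - 5)(r + 2) = 0, so r = 5, -2.
Hence q_h = C1*exp(5*t) + C2*exp(-2*t).
Since exp(5*t) solves the homogeneous equation (r = 5 is a root of multiplicity 1), multiply the trial by t. Try q_p = A*t*exp(5*t). Substituting into the equation and dividing by exp(5*t) gives A = 4/7, so q_p = 4*t*exp(5*t)/7.
General solution: q = C1*exp(5*t) + C2*exp(-2*t) + 4*t*exp(5*t)/7.
Apply the initial conditions: q(0) = C1 + C2 = -1 and q'(0) = 4/7 - 2*C2 + 5*C1 = 0. Solving gives C1 = -18/49, C2 = -31/49.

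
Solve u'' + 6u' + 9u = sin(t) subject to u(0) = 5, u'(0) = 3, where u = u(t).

Characteristic equation r² + 6r + 9 = 0 has discriminant (6)² - 4·(9) = 0, so r = -3 is a repeated root.
Hence u_h = (C1 + C2*t)*exp(-3*t).
Try u_p = A*cos(t) + B*sin(t). Substituting and equating the coefficients of cos(t) and sin(t) gives A = -3/50, B = 2/25, so u_p = -3*cos(t)/50 + 2*sin(t)/25.
General solution: u = -3*cos(t)/50 + 2*sin(t)/25 + C1*exp(-3*t) + C2*t*exp(-3*t).
Apply the initial conditions: u(0) = -3/50 + C1 = 5 and u'(0) = 2/25 + C2 - 3*C1 = 3. Solving gives C1 = 253/50, C2 = 181/10.

u = -3*cos(t)/50 + 2*sin(t)/25 + 253*exp(-3*t)/50 + 181*t*exp(-3*t)/10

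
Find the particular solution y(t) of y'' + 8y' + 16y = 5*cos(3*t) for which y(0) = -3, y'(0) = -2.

y = -382*exp(-4*t)/125 + 7*cos(3*t)/125 + 24*sin(3*t)/125 - 74*t*exp(-4*t)/5

Characteristic equation r² + 8r + 16 = 0 has discriminant (8)² - 4·(16) = 0, so r = -4 is a repeated root.
Hence y_h = (C1 + C2*t)*exp(-4*t).
Try y_p = A*cos(3*t) + B*sin(3*t). Substituting and equating the coefficients of cos(3t) and sin(3t) gives A = 7/125, B = 24/125, so y_p = 7*cos(3*t)/125 + 24*sin(3*t)/125.
General solution: y = 7*cos(3*t)/125 + 24*sin(3*t)/125 + C1*exp(-4*t) + C2*t*exp(-4*t).
Apply the initial conditions: y(0) = 7/125 + C1 = -3 and y'(0) = 72/125 + C2 - 4*C1 = -2. Solving gives C1 = -382/125, C2 = -74/5.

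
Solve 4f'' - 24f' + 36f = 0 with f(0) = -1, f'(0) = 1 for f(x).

f = -exp(3*x) + 4*x*exp(3*x)

Divide through by 4: f'' - 6f' + 9f = 0.
Characteristic equation r² - 6r + 9 = 0 has discriminant (-6)² - 4·(9) = 0, so r = 3 is a repeated root.
Hence f_h = (C1 + C2*x)*exp(3*x).
Apply the initial conditions: f(0) = C1 = -1 and f'(0) = C2 + 3*C1 = 1. Solving gives C1 = -1, C2 = 4.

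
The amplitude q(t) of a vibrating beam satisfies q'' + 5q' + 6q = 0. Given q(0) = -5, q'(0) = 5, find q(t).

q = -10*exp(-2*t) + 5*exp(-3*t)

Characteristic equation r² + 5r + 6 = 0 factors as (r + 2)(r + 3) = 0, so r = -2, -3.
Hence q_h = C1*exp(-2*t) + C2*exp(-3*t).
Apply the initial conditions: q(0) = C1 + C2 = -5 and q'(0) = -3*C2 - 2*C1 = 5. Solving gives C1 = -10, C2 = 5.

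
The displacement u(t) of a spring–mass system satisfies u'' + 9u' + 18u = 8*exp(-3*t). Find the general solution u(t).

Characteristic equation r² + 9r + 18 = 0 factors as (r + 6)(r + 3) = 0, so r = -6, -3.
Hence u_h = C1*exp(-6*t) + C2*exp(-3*t).
Since exp(-3*t) solves the homogeneous equation (r = -3 is a root of multiplicity 1), multiply the trial by t. Try u_p = A*t*exp(-3*t). Substituting into the equation and dividing by exp(-3*t) gives A = 8/3, so u_p = 8*t*exp(-3*t)/3.

u = C1*exp(-6*t) + C2*exp(-3*t) + 8*t*exp(-3*t)/3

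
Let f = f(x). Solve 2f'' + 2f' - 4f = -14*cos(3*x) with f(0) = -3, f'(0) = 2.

f = -79*exp(-2*x)/39 - 47*exp(x)/30 - 21*sin(3*x)/130 + 77*cos(3*x)/130

Divide through by 2: f'' + f' - 2f = -7*cos(3*x).
Characteristic equation r² + r - 2 = 0 factors as (r - 1)(r + 2) = 0, so r = 1, -2.
Hence f_h = C1*exp(x) + C2*exp(-2*x).
Try f_p = A*cos(3*x) + B*sin(3*x). Substituting and equating the coefficients of cos(3x) and sin(3x) gives A = 77/130, B = -21/130, so f_p = -21*sin(3*x)/130 + 77*cos(3*x)/130.
General solution: f = -21*sin(3*x)/130 + 77*cos(3*x)/130 + C1*exp(x) + C2*exp(-2*x).
Apply the initial conditions: f(0) = 77/130 + C1 + C2 = -3 and f'(0) = -63/130 + C1 - 2*C2 = 2. Solving gives C1 = -47/30, C2 = -79/39.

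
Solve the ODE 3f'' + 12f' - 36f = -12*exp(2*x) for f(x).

f = C1*exp(2*x) + C2*exp(-6*x) - x*exp(2*x)/2

Divide through by 3: f'' + 4f' - 12f = -4*exp(2*x).
Characteristic equation r² + 4r - 12 = 0 factors as (r - 2)(r + 6) = 0, so r = 2, -6.
Hence f_h = C1*exp(2*x) + C2*exp(-6*x).
Since exp(2*x) solves the homogeneous equation (r = 2 is a root of multiplicity 1), multiply the trial by x. Try f_p = A*x*exp(2*x). Substituting into the equation and dividing by exp(2*x) gives A = -1/2, so f_p = -x*exp(2*x)/2.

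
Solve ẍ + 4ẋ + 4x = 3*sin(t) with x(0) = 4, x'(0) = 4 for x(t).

Characteristic equation r² + 4r + 4 = 0 has discriminant (4)² - 4·(4) = 0, so r = -2 is a repeated root.
Hence x_h = (C1 + C2*t)*exp(-2*t).
Try x_p = A*cos(t) + B*sin(t). Substituting and equating the coefficients of cos(t) and sin(t) gives A = -12/25, B = 9/25, so x_p = -12*cos(t)/25 + 9*sin(t)/25.
General solution: x = -12*cos(t)/25 + 9*sin(t)/25 + C1*exp(-2*t) + C2*t*exp(-2*t).
Apply the initial conditions: x(0) = -12/25 + C1 = 4 and x'(0) = 9/25 + C2 - 2*C1 = 4. Solving gives C1 = 112/25, C2 = 63/5.

x = -12*cos(t)/25 + 9*sin(t)/25 + 112*exp(-2*t)/25 + 63*t*exp(-2*t)/5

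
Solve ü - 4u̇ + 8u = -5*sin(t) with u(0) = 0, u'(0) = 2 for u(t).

u = -7*sin(t)/13 - 4*cos(t)/13 + 4*cos(2*t)*exp(2*t)/13 + 25*exp(2*t)*sin(2*t)/26

Characteristic equation r² - 4r + 8 = 0 has discriminant (-4)² - 4·(8) = -16 < 0, so r = 2 ± 2i.
Hence u_h = C1*cos(2*t)*exp(2*t) + C2*exp(2*t)*sin(2*t).
Try u_p = A*cos(t) + B*sin(t). Substituting and equating the coefficients of cos(t) and sin(t) gives A = -4/13, B = -7/13, so u_p = -7*sin(t)/13 - 4*cos(t)/13.
General solution: u = -7*sin(t)/13 - 4*cos(t)/13 + C1*cos(2*t)*exp(2*t) + C2*exp(2*t)*sin(2*t).
Apply the initial conditions: u(0) = -4/13 + C1 = 0 and u'(0) = -7/13 + 2*C1 + 2*C2 = 2. Solving gives C1 = 4/13, C2 = 25/26.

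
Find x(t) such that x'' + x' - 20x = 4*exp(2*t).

x = -2*exp(2*t)/7 + C1*exp(-5*t) + C2*exp(4*t)

Characteristic equation r² + r - 20 = 0 factors as (r + 5)(r - 4) = 0, so r = -5, 4.
Hence x_h = C1*exp(-5*t) + C2*exp(4*t).
Try x_p = A*exp(2*t). Substituting into the equation and dividing by exp(2*t) gives A = -2/7, so x_p = -2*exp(2*t)/7.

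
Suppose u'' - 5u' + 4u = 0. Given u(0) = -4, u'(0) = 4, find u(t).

Characteristic equation r² - 5r + 4 = 0 factors as (r - 1)(r - 4) = 0, so r = 1, 4.
Hence u_h = C1*exp(t) + C2*exp(4*t).
Apply the initial conditions: u(0) = C1 + C2 = -4 and u'(0) = C1 + 4*C2 = 4. Solving gives C1 = -20/3, C2 = 8/3.

u = -20*exp(t)/3 + 8*exp(4*t)/3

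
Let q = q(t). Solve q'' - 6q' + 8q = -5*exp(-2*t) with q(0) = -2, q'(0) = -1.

Characteristic equation r² - 6r + 8 = 0 factors as (r - 4)(r - 2) = 0, so r = 4, 2.
Hence q_h = C1*exp(4*t) + C2*exp(2*t).
Try q_p = A*exp(-2*t). Substituting into the equation and dividing by exp(-2*t) gives A = -5/24, so q_p = -5*exp(-2*t)/24.
General solution: q = -5*exp(-2*t)/24 + C1*exp(4*t) + C2*exp(2*t).
Apply the initial conditions: q(0) = -5/24 + C1 + C2 = -2 and q'(0) = 5/12 + 2*C2 + 4*C1 = -1. Solving gives C1 = 13/12, C2 = -23/8.

q = -23*exp(2*t)/8 - 5*exp(-2*t)/24 + 13*exp(4*t)/12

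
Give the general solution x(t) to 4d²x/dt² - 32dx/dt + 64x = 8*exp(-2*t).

Divide through by 4: x'' - 8x' + 16x = 2*exp(-2*t).
Characteristic equation r² - 8r + 16 = 0 has discriminant (-8)² - 4·(16) = 0, so r = 4 is a repeated root.
Hence x_h = (C1 + C2*t)*exp(4*t).
Try x_p = A*exp(-2*t). Substituting into the equation and dividing by exp(-2*t) gives A = 1/18, so x_p = exp(-2*t)/18.

x = exp(-2*t)/18 + C1*exp(4*t) + C2*t*exp(4*t)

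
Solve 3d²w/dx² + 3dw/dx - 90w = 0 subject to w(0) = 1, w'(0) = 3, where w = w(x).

Divide through by 3: w'' + w' - 30w = 0.
Characteristic equation r² + r - 30 = 0 factors as (r + 6)(r - 5) = 0, so r = -6, 5.
Hence w_h = C1*exp(-6*x) + C2*exp(5*x).
Apply the initial conditions: w(0) = C1 + C2 = 1 and w'(0) = -6*C1 + 5*C2 = 3. Solving gives C1 = 2/11, C2 = 9/11.

w = 2*exp(-6*x)/11 + 9*exp(5*x)/11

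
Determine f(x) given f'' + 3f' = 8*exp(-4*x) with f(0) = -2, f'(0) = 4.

f = -4*exp(-3*x) + 2*exp(-4*x)

Characteristic equation r² + 3r = 0 factors as (r + 3)r = 0, so r = -3, 0.
Hence f_h = C1*exp(-3*x) + C2.
Try f_p = A*exp(-4*x). Substituting into the equation and dividing by exp(-4*x) gives A = 2, so f_p = 2*exp(-4*x).
General solution: f = C2 + 2*exp(-4*x) + C1*exp(-3*x).
Apply the initial conditions: f(0) = 2 + C1 + C2 = -2 and f'(0) = -8 - 3*C1 = 4. Solving gives C1 = -4, C2 = 0.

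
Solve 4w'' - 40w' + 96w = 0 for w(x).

Divide through by 4: w'' - 10w' + 24w = 0.
Characteristic equation r² - 10r + 24 = 0 factors as (r - 6)(r - 4) = 0, so r = 6, 4.
Hence w_h = C1*exp(6*x) + C2*exp(4*x).

w = C1*exp(6*x) + C2*exp(4*x)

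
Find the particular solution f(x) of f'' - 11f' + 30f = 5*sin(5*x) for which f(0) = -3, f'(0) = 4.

f = -45*exp(5*x)/2 + sin(5*x)/122 + 11*cos(5*x)/122 + 1184*exp(6*x)/61

Characteristic equation r² - 11r + 30 = 0 factors as (r - 6)(r - 5) = 0, so r = 6, 5.
Hence f_h = C1*exp(6*x) + C2*exp(5*x).
Try f_p = A*cos(5*x) + B*sin(5*x). Substituting and equating the coefficients of cos(5x) and sin(5x) gives A = 11/122, B = 1/122, so f_p = sin(5*x)/122 + 11*cos(5*x)/122.
General solution: f = sin(5*x)/122 + 11*cos(5*x)/122 + C1*exp(6*x) + C2*exp(5*x).
Apply the initial conditions: f(0) = 11/122 + C1 + C2 = -3 and f'(0) = 5/122 + 5*C2 + 6*C1 = 4. Solving gives C1 = 1184/61, C2 = -45/2.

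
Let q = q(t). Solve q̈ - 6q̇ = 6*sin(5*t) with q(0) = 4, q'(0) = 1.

Characteristic equation r² - 6r = 0 factors as (r - 6)r = 0, so r = 6, 0.
Hence q_h = C1*exp(6*t) + C2.
Try q_p = A*cos(5*t) + B*sin(5*t). Substituting and equating the coefficients of cos(5t) and sin(5t) gives A = 36/305, B = -6/61, so q_p = -6*sin(5*t)/61 + 36*cos(5*t)/305.
General solution: q = C2 - 6*sin(5*t)/61 + 36*cos(5*t)/305 + C1*exp(6*t).
Apply the initial conditions: q(0) = 36/305 + C1 + C2 = 4 and q'(0) = -30/61 + 6*C1 = 1. Solving gives C1 = 91/366, C2 = 109/30.

q = 109/30 - 6*sin(5*t)/61 + 36*cos(5*t)/305 + 91*exp(6*t)/366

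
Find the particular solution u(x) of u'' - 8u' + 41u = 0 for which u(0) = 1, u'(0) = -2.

Characteristic equation r² - 8r + 41 = 0 has discriminant (-8)² - 4·(41) = -100 < 0, so r = 4 ± 5i.
Hence u_h = C1*cos(5*x)*exp(4*x) + C2*exp(4*x)*sin(5*x).
Apply the initial conditions: u(0) = C1 = 1 and u'(0) = 4*C1 + 5*C2 = -2. Solving gives C1 = 1, C2 = -6/5.

u = cos(5*x)*exp(4*x) - 6*exp(4*x)*sin(5*x)/5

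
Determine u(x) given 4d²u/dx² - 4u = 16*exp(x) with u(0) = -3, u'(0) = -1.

u = -3*exp(x) + 2*x*exp(x)

Divide through by 4: u'' - u = 4*exp(x).
Characteristic equation r² - 1 = 0 factors as (r + 1)(r - 1) = 0, so r = -1, 1.
Hence u_h = C1*exp(-x) + C2*exp(x).
Since exp(x) solves the homogeneous equation (r = 1 is a root of multiplicity 1), multiply the trial by x. Try u_p = A*x*exp(x). Substituting into the equation and dividing by exp(x) gives A = 2, so u_p = 2*x*exp(x).
General solution: u = C1*exp(-x) + C2*exp(x) + 2*x*exp(x).
Apply the initial conditions: u(0) = C1 + C2 = -3 and u'(0) = 2 + C2 - C1 = -1. Solving gives C1 = 0, C2 = -3.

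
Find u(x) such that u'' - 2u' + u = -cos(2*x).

u = 3*cos(2*x)/25 + 4*sin(2*x)/25 + C1*exp(x) + C2*x*exp(x)

Characteristic equation r² - 2r + 1 = 0 has discriminant (-2)² - 4·(1) = 0, so r = 1 is a repeated root.
Hence u_h = (C1 + C2*x)*exp(x).
Try u_p = A*cos(2*x) + B*sin(2*x). Substituting and equating the coefficients of cos(2x) and sin(2x) gives A = 3/25, B = 4/25, so u_p = 3*cos(2*x)/25 + 4*sin(2*x)/25.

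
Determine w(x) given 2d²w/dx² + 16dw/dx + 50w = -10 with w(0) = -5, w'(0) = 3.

w = -1/5 - 27*exp(-4*x)*sin(3*x)/5 - 24*cos(3*x)*exp(-4*x)/5

Divide through by 2: w'' + 8w' + 25w = -5.
Characteristic equation r² + 8r + 25 = 0 has discriminant (8)² - 4·(25) = -36 < 0, so r = -4 ± 3i.
Hence w_h = C1*cos(3*x)*exp(-4*x) + C2*exp(-4*x)*sin(3*x).
For the particular solution try w_p = A0. Substituting and matching coefficients of each power of x gives A0 = -1/5, so w_p = -1/5.
General solution: w = -1/5 + C1*cos(3*x)*exp(-4*x) + C2*exp(-4*x)*sin(3*x).
Apply the initial conditions: w(0) = -1/5 + C1 = -5 and w'(0) = -4*C1 + 3*C2 = 3. Solving gives C1 = -24/5, C2 = -27/5.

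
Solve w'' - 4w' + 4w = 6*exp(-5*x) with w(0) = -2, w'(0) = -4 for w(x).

Characteristic equation r² - 4r + 4 = 0 has discriminant (-4)² - 4·(4) = 0, so r = 2 is a repeated root.
Hence w_h = (C1 + C2*x)*exp(2*x).
Try w_p = A*exp(-5*x). Substituting into the equation and dividing by exp(-5*x) gives A = 6/49, so w_p = 6*exp(-5*x)/49.
General solution: w = 6*exp(-5*x)/49 + C1*exp(2*x) + C2*x*exp(2*x).
Apply the initial conditions: w(0) = 6/49 + C1 = -2 and w'(0) = -30/49 + C2 + 2*C1 = -4. Solving gives C1 = -104/49, C2 = 6/7.

w = -104*exp(2*x)/49 + 6*exp(-5*x)/49 + 6*x*exp(2*x)/7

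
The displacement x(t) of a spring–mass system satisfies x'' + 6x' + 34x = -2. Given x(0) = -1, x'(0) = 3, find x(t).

x = -1/17 - 16*cos(5*t)*exp(-3*t)/17 + 3*exp(-3*t)*sin(5*t)/85

Characteristic equation r² + 6r + 34 = 0 has discriminant (6)² - 4·(34) = -100 < 0, so r = -3 ± 5i.
Hence x_h = C1*cos(5*t)*exp(-3*t) + C2*exp(-3*t)*sin(5*t).
For the particular solution try x_p = A0. Substituting and matching coefficients of each power of t gives A0 = -1/17, so x_p = -1/17.
General solution: x = -1/17 + C1*cos(5*t)*exp(-3*t) + C2*exp(-3*t)*sin(5*t).
Apply the initial conditions: x(0) = -1/17 + C1 = -1 and x'(0) = -3*C1 + 5*C2 = 3. Solving gives C1 = -16/17, C2 = 3/85.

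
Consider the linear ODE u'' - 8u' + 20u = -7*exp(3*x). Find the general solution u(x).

Characteristic equation r² - 8r + 20 = 0 has discriminant (-8)² - 4·(20) = -16 < 0, so r = 4 ± 2i.
Hence u_h = C1*cos(2*x)*exp(4*x) + C2*exp(4*x)*sin(2*x).
Try u_p = A*exp(3*x). Substituting into the equation and dividing by exp(3*x) gives A = -7/5, so u_p = -7*exp(3*x)/5.

u = -7*exp(3*x)/5 + C1*cos(2*x)*exp(4*x) + C2*exp(4*x)*sin(2*x)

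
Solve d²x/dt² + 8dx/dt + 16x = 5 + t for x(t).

Characteristic equation r² + 8r + 16 = 0 has discriminant (8)² - 4·(16) = 0, so r = -4 is a repeated root.
Hence x_h = (C1 + C2*t)*exp(-4*t).
For the particular solution try x_p = A0 + A1*t. Substituting and matching coefficients of each power of t gives A0 = 9/32, A1 = 1/16, so x_p = 9/32 + t/16.

x = 9/32 + t/16 + C1*exp(-4*t) + C2*t*exp(-4*t)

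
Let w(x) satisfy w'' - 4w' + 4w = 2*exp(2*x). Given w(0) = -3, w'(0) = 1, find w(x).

Characteristic equation r² - 4r + 4 = 0 has discriminant (-4)² - 4·(4) = 0, so r = 2 is a repeated root.
Hence w_h = (C1 + C2*x)*exp(2*x).
Since exp(2*x) solves the homogeneous equation (r = 2 is a root of multiplicity 2), multiply the trial by x^2. Try w_p = A*x^2*exp(2*x). Substituting into the equation and dividing by exp(2*x) gives A = 1, so w_p = x^2*exp(2*x).
General solution: w = C1*exp(2*x) + x^2*exp(2*x) + C2*x*exp(2*x).
Apply the initial conditions: w(0) = C1 = -3 and w'(0) = C2 + 2*C1 = 1. Solving gives C1 = -3, C2 = 7.

w = -3*exp(2*x) + x**2*exp(2*x) + 7*x*exp(2*x)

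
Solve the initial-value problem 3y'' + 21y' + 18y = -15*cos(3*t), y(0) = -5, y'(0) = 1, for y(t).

Divide through by 3: y'' + 7y' + 6y = -5*cos(3*t).
Characteristic equation r² + 7r + 6 = 0 factors as (r + 1)(r + 6) = 0, so r = -1, -6.
Hence y_h = C1*exp(-t) + C2*exp(-6*t).
Try y_p = A*cos(3*t) + B*sin(3*t). Substituting and equating the coefficients of cos(3t) and sin(3t) gives A = 1/30, B = -7/30, so y_p = -7*sin(3*t)/30 + cos(3*t)/30.
General solution: y = -7*sin(3*t)/30 + cos(3*t)/30 + C1*exp(-t) + C2*exp(-6*t).
Apply the initial conditions: y(0) = 1/30 + C1 + C2 = -5 and y'(0) = -7/10 - C1 - 6*C2 = 1. Solving gives C1 = -57/10, C2 = 2/3.

y = -57*exp(-t)/10 - 7*sin(3*t)/30 + cos(3*t)/30 + 2*exp(-6*t)/3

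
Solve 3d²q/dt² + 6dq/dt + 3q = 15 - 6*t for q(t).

Divide through by 3: q'' + 2q' + q = 5 - 2*t.
Characteristic equation r² + 2r + 1 = 0 has discriminant (2)² - 4·(1) = 0, so r = -1 is a repeated root.
Hence q_h = (C1 + C2*t)*exp(-t).
For the particular solution try q_p = A0 + A1*t. Substituting and matching coefficients of each power of t gives A0 = 9, A1 = -2, so q_p = 9 - 2*t.

q = 9 - 2*t + C1*exp(-t) + C2*t*exp(-t)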